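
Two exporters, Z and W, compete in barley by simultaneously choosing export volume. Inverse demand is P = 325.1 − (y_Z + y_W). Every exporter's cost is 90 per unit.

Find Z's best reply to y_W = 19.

Exporter Z's profit: π = y_Z(325.1 − (y_Z + y_W)) − 90y_Z.
∂π/∂y_Z = 235.1 − 2y_Z − y_W = 0, so y_Z = 117.55 − 0.5y_W.
At y_W = 19: y_Z = 117.55 − 0.5·19 = 108.05.

108.05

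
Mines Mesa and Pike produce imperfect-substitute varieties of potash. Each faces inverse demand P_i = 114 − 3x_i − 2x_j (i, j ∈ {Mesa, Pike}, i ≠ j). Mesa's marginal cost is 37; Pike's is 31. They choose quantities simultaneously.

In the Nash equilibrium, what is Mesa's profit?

256.6875

Mine Mesa's profit: π = x_{Mesa}(114 − 3x_{Mesa} − 2x_{Pike}) − 37x_{Mesa}.
∂π/∂x_{Mesa} = 77 − 6x_{Mesa} − 2x_{Pike} = 0 ⇒ x_{Mesa} = 77/6 − (1/3)x_{Pike}.
Similarly x_{Pike} = 83/6 − (1/3)x_{Mesa}.
Solving the two reaction functions simultaneously: (1 − (−1/3)(−1/3))x_{Mesa} = 77/6 − (1/3)·(83/6), so (8/9)x_{Mesa} = 74/9 and x_{Mesa} = 9.25.
Then x_{Pike} = 83/6 − (1/3)·9.25 = 10.75.
P_{Mesa} = 114 − 3·9.25 − 2·10.75 = 64.75.
Profit = (64.75 − 37)·9.25 = 256.6875.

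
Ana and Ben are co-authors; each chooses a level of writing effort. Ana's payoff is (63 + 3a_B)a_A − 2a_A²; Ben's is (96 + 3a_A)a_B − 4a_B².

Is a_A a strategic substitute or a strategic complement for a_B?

strategic complements

Expanding Ana's payoff: 63a_A + 3a_Ba_A − 2a_A².
∂π/∂a_A = 63 + 3a_B − 4a_A = 0, so a_A = 15.75 + 0.75a_B.
The best-response slope da_A/da_B = 0.75 > 0: the reaction function is upward-sloping, so the choices are strategic complements.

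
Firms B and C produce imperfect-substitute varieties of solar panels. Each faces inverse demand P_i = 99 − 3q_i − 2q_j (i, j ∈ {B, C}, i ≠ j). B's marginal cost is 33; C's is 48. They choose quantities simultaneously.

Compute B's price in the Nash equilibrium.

Firm B's profit: π = q_B(99 − 3q_B − 2q_C) − 33q_B.
∂π/∂q_B = 66 − 6q_B − 2q_C = 0 ⇒ q_B = 11 − (1/3)q_C.
Similarly q_C = 8.5 − (1/3)q_B.
Solving the two reaction functions simultaneously: (1 − (−1/3)(−1/3))q_B = 11 − (1/3)·8.5, so (8/9)q_B = 49/6 and q_B = 9.1875.
Then q_C = 8.5 − (1/3)·9.1875 = 5.4375.
P_B = 99 − 3·9.1875 − 2·5.4375 = 60.5625.

60.5625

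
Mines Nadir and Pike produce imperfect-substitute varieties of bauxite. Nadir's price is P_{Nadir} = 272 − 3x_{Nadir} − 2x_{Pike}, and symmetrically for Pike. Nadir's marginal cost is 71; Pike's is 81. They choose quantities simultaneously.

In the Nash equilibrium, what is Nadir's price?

Mine Nadir's profit: π = x_{Nadir}(272 − 3x_{Nadir} − 2x_{Pike}) − 71x_{Nadir}.
∂π/∂x_{Nadir} = 201 − 6x_{Nadir} − 2x_{Pike} = 0 ⇒ x_{Nadir} = 33.5 − (1/3)x_{Pike}.
Similarly x_{Pike} = 191/6 − (1/3)x_{Nadir}.
Plugging x_{Pike} into Nadir's best response: x_{Nadir} = 33.5 − (1/3)(191/6 − (1/3)x_{Nadir}) ⇒ (8/9)x_{Nadir} = 206/9, so x_{Nadir} = 25.75.
Then x_{Pike} = 191/6 − (1/3)·25.75 = 23.25.
P_{Nadir} = 272 − 3·25.75 − 2·23.25 = 148.25.

148.25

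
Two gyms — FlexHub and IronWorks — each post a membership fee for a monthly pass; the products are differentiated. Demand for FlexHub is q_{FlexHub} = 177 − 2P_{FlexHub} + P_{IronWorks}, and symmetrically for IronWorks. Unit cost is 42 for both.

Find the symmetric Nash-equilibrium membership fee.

87

FlexHub's profit: π = (P_{FlexHub} − 42)(177 − 2P_{FlexHub} + P_{IronWorks}).
∂π/∂P_{FlexHub} = 261 − 4P_{FlexHub} + P_{IronWorks} = 0 ⇒ P_{FlexHub} = 65.25 + 0.25P_{IronWorks}.
The game is symmetric, so in equilibrium P_{IronWorks} = P_{FlexHub}: the reaction function gives 0.75P_{FlexHub} = 65.25, hence P_{FlexHub} = 87.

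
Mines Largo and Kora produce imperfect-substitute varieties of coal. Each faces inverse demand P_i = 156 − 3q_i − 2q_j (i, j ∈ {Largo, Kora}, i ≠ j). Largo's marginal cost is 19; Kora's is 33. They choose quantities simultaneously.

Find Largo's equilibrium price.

73

Mine Largo's profit: π = q_{Largo}(156 − 3q_{Largo} − 2q_{Kora}) − 19q_{Largo}.
∂π/∂q_{Largo} = 137 − 6q_{Largo} − 2q_{Kora} = 0 ⇒ q_{Largo} = 137/6 − (1/3)q_{Kora}.
Similarly q_{Kora} = 20.5 − (1/3)q_{Largo}.
Solving the two reaction functions simultaneously: (1 − (−1/3)(−1/3))q_{Largo} = 137/6 − (1/3)·20.5, so (8/9)q_{Largo} = 16 and q_{Largo} = 18.
Then q_{Kora} = 20.5 − (1/3)·18 = 14.5.
P_{Largo} = 156 − 3·18 − 2·14.5 = 73.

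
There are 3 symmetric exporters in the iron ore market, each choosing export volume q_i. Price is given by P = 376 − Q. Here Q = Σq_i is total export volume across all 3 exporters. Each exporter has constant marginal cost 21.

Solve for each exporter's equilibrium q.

88.75

A representative exporter's profit is π_i = q_i(376 − Q) − 21q_i, with Q = q_i + Σ_{j≠i} q_j.
First-order condition: 355 − 2q_i − Σ_{j≠i} q_j = 0.
In a symmetric equilibrium every exporter chooses the same q, so Σ_{j≠i} q_j = 2q. The condition becomes 355 − 4q = 0, giving q = 355/4 = 88.75.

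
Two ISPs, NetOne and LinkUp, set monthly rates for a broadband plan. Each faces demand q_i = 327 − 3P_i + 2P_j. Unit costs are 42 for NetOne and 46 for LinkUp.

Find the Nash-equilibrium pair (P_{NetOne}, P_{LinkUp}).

114, 115.5

NetOne's profit: π = (P_{NetOne} − 42)(327 − 3P_{NetOne} + 2P_{LinkUp}).
∂π/∂P_{NetOne} = 453 − 6P_{NetOne} + 2P_{LinkUp} = 0 ⇒ P_{NetOne} = 75.5 + (1/3)P_{LinkUp}.
Similarly P_{LinkUp} = 77.5 + (1/3)P_{NetOne}.
Substituting the second reaction function into the first: P_{NetOne} = 75.5 + (1/3)(77.5 + (1/3)P_{NetOne}), which gives (8/9)P_{NetOne} = 304/3 ⇒ P_{NetOne} = 114.
Then P_{LinkUp} = 77.5 + (1/3)·114 = 115.5.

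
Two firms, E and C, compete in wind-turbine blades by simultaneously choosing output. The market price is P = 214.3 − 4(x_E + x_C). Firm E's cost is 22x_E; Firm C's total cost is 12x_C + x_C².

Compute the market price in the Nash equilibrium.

Firm E's profit: π = x_E(214.3 − 4(x_E + x_C)) − 22x_E.
∂π/∂x_E = 192.3 − 8x_E − 4x_C = 0, so x_E = 24.0375 − 0.5x_C.
For C: ∂π/∂x_C = 202.3 − 10x_C − 4x_E = 0 ⇒ x_C = 20.23 − 0.4x_E.
Solving the two reaction functions simultaneously: (1 − (−0.5)(−0.4))x_E = 24.0375 − 0.5·20.23, so 0.8x_E = 13.9225 and x_E = 5569/320.
Then x_C = 20.23 − 0.4·(5569/320) = 2123/160.
Equilibrium price: P = 214.3 − 4·(1963/64) = 91.6125.

91.6125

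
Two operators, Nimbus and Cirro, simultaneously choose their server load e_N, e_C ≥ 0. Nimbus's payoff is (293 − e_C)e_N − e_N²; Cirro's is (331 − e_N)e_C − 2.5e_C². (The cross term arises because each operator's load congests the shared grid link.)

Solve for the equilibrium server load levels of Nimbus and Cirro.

Expanding Nimbus's payoff: 293e_N − e_Ce_N − e_N².
∂π/∂e_N = 293 − e_C − 2e_N = 0, so e_N = 146.5 − 0.5e_C.
Likewise for Cirro: e_C = 66.2 − 0.2e_N.
Solving the two reaction functions simultaneously: (1 − (−0.5)(−0.2))e_N = 146.5 − 0.5·66.2, so 0.9e_N = 113.4 and e_N = 126.
Then e_C = 66.2 − 0.2·126 = 41.

126, 41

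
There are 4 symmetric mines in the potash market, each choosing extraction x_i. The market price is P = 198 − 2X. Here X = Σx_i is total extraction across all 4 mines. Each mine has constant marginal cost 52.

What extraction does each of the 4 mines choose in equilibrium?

14.6

A representative mine's profit is π_i = x_i(198 − 2X) − 52x_i, with X = x_i + Σ_{j≠i} x_j.
First-order condition: 146 − 4x_i − 2Σ_{j≠i} x_j = 0.
In a symmetric equilibrium every mine chooses the same x, so Σ_{j≠i} x_j = 3x. The condition becomes 146 − 10x = 0, giving x = 146/10 = 14.6.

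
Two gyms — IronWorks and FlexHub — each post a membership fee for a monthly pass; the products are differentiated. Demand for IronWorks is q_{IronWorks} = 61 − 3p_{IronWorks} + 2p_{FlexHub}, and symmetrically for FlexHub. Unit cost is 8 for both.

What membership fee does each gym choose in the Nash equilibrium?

21.25

IronWorks's profit: π = (p_{IronWorks} − 8)(61 − 3p_{IronWorks} + 2p_{FlexHub}).
∂π/∂p_{IronWorks} = 85 − 6p_{IronWorks} + 2p_{FlexHub} = 0 ⇒ p_{IronWorks} = 85/6 + (1/3)p_{FlexHub}.
Setting p_{IronWorks} = p_{FlexHub} in the reaction function: p_{IronWorks} = 85/6 + (1/3)p_{IronWorks}, so p_{IronWorks} = (85/6) / (2/3) = 21.25.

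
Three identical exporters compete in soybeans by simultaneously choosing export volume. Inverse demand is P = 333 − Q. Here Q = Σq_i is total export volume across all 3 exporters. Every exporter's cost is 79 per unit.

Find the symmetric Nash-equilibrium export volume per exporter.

63.5

A representative exporter's profit is π_i = q_i(333 − Q) − 79q_i, with Q = q_i + Σ_{j≠i} q_j.
First-order condition: 254 − 2q_i − Σ_{j≠i} q_j = 0.
In a symmetric equilibrium every exporter chooses the same q, so Σ_{j≠i} q_j = 2q. The condition becomes 254 − 4q = 0, giving q = 254/4 = 63.5.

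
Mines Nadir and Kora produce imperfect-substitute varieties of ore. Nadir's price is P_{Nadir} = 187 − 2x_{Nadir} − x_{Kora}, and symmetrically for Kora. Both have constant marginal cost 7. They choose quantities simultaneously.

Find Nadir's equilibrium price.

Mine Nadir's profit: π = x_{Nadir}(187 − 2x_{Nadir} − x_{Kora}) − 7x_{Nadir}.
∂π/∂x_{Nadir} = 180 − 4x_{Nadir} − x_{Kora} = 0 ⇒ x_{Nadir} = 45 − 0.25x_{Kora}.
The game is symmetric, so in equilibrium x_{Kora} = x_{Nadir}: the reaction function gives 1.25x_{Nadir} = 45, hence x_{Nadir} = 36.
P_{Nadir} = 187 − 2·36 − 36 = 79.

79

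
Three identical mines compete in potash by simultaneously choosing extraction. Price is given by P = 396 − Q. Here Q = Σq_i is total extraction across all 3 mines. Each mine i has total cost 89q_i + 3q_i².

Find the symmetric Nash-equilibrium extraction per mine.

A representative mine's profit is π_i = q_i(396 − Q) − 89q_i − 3q_i², with Q = q_i + Σ_{j≠i} q_j.
First-order condition: 307 − 8q_i − Σ_{j≠i} q_j = 0.
In a symmetric equilibrium every mine chooses the same q, so Σ_{j≠i} q_j = 2q. The condition becomes 307 − 10q = 0, giving q = 307/10 = 30.7.

30.7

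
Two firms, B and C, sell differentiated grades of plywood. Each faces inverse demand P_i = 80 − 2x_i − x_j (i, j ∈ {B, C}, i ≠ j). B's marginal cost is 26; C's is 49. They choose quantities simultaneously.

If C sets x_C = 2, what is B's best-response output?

Firm B's profit: π = x_B(80 − 2x_B − x_C) − 26x_B.
∂π/∂x_B = 54 − 4x_B − x_C = 0 ⇒ x_B = 13.5 − 0.25x_C.
At x_C = 2: x_B = 13.5 − 0.25·2 = 13.

13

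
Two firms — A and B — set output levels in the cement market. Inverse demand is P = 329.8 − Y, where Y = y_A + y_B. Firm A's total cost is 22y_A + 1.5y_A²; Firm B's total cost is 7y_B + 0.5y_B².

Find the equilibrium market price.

193.6

Firm A's profit: π = y_A(329.8 − (y_A + y_B)) − 22y_A − 1.5y_A².
∂π/∂y_A = 307.8 − 5y_A − y_B = 0, so y_A = 61.56 − 0.2y_B.
For B: ∂π/∂y_B = 322.8 − 3y_B − y_A = 0 ⇒ y_B = 107.6 − (1/3)y_A.
Substituting the second reaction function into the first: y_A = 61.56 − 0.2(107.6 − (1/3)y_A), which gives (14/15)y_A = 40.04 ⇒ y_A = 42.9.
Then y_B = 107.6 − (1/3)·42.9 = 93.3.
Equilibrium price: P = 329.8 − 136.2 = 193.6.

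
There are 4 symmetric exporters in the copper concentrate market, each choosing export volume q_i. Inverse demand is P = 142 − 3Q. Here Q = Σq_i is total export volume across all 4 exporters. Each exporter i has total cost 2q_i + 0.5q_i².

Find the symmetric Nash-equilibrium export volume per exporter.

A representative exporter's profit is π_i = q_i(142 − 3Q) − 2q_i − 0.5q_i², with Q = q_i + Σ_{j≠i} q_j.
First-order condition: 140 − 7q_i − 3Σ_{j≠i} q_j = 0.
Imposing symmetry (q_j = q for all j) turns Σ_{j≠i} q_j into 3q, so 140 = 16q and q = 8.75.

8.75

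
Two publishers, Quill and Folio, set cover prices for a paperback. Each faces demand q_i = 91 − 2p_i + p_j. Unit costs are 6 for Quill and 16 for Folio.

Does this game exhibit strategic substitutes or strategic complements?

Quill's profit: π = (p_{Quill} − 6)(91 − 2p_{Quill} + p_{Folio}).
∂π/∂p_{Quill} = 103 − 4p_{Quill} + p_{Folio} = 0 ⇒ p_{Quill} = 25.75 + 0.25p_{Folio}.
The best-response slope dp_{Quill}/dp_{Folio} = 0.25 > 0: the reaction function is upward-sloping, so the choices are strategic complements.

strategic complements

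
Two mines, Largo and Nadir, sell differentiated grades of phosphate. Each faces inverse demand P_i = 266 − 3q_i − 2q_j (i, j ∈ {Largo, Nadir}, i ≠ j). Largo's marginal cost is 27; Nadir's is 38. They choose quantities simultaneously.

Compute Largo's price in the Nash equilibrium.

118.6875

Mine Largo's profit: π = q_{Largo}(266 − 3q_{Largo} − 2q_{Nadir}) − 27q_{Largo}.
∂π/∂q_{Largo} = 239 − 6q_{Largo} − 2q_{Nadir} = 0 ⇒ q_{Largo} = 239/6 − (1/3)q_{Nadir}.
Similarly q_{Nadir} = 38 − (1/3)q_{Largo}.
Plugging q_{Nadir} into Largo's best response: q_{Largo} = 239/6 − (1/3)(38 − (1/3)q_{Largo}) ⇒ (8/9)q_{Largo} = 163/6, so q_{Largo} = 30.5625.
Then q_{Nadir} = 38 − (1/3)·30.5625 = 27.8125.
P_{Largo} = 266 − 3·30.5625 − 2·27.8125 = 118.6875.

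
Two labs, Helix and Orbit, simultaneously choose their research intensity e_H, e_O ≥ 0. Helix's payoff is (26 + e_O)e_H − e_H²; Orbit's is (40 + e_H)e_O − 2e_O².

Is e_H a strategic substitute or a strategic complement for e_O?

Expanding Helix's payoff: 26e_H + e_Oe_H − e_H².
∂π/∂e_H = 26 + e_O − 2e_H = 0, so e_H = 13 + 0.5e_O.
The best-response slope de_H/de_O = 0.5 > 0: the reaction function is upward-sloping, so the choices are strategic complements.

strategic complements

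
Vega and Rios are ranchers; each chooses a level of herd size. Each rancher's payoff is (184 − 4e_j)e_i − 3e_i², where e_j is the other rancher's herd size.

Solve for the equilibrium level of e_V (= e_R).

18.4

Vega's payoff is (184 − 4e_R)e_V − 3e_V².
∂π/∂e_V = 184 − 4e_R − 6e_V = 0, so e_V = 92/3 − (2/3)e_R.
Setting e_V = e_R in the reaction function: e_V = 92/3 − (2/3)e_V, so e_V = (92/3) / (5/3) = 18.4.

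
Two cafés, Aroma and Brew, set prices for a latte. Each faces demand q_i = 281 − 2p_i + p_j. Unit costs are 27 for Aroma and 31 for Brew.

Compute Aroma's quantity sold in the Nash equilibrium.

170.4

Aroma's profit: π = (p_{Aroma} − 27)(281 − 2p_{Aroma} + p_{Brew}).
∂π/∂p_{Aroma} = 335 − 4p_{Aroma} + p_{Brew} = 0 ⇒ p_{Aroma} = 83.75 + 0.25p_{Brew}.
Similarly p_{Brew} = 85.75 + 0.25p_{Aroma}.
Solving the two reaction functions simultaneously: (1 − (0.25)(0.25))p_{Aroma} = 83.75 + 0.25·85.75, so 0.9375p_{Aroma} = 105.1875 and p_{Aroma} = 112.2.
Then p_{Brew} = 85.75 + 0.25·112.2 = 113.8.
q_{Aroma} = 281 − 2·112.2 + 113.8 = 170.4.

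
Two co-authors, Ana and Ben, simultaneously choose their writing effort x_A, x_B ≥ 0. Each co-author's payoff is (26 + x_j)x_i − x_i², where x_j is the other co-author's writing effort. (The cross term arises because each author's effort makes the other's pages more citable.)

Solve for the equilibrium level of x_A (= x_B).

26

Ana's payoff is (26 + x_B)x_A − x_A².
∂π/∂x_A = 26 + x_B − 2x_A = 0, so x_A = 13 + 0.5x_B.
The game is symmetric, so in equilibrium x_B = x_A: the reaction function gives 0.5x_A = 13, hence x_A = 26.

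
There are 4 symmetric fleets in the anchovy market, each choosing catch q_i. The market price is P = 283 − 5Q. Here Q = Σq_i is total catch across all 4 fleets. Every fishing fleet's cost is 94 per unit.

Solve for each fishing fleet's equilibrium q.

7.56

A representative fishing fleet's profit is π_i = q_i(283 − 5Q) − 94q_i, with Q = q_i + Σ_{j≠i} q_j.
First-order condition: 189 − 10q_i − 5Σ_{j≠i} q_j = 0.
With identical fishing fleets, set every q_j = q: then 189 − 10q − 15q = 0, i.e. q = 189/25 = 7.56.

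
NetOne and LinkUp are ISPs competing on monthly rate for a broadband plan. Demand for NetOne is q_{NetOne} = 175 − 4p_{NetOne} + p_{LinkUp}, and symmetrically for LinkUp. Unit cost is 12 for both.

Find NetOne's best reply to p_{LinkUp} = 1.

NetOne's profit: π = (p_{NetOne} − 12)(175 − 4p_{NetOne} + p_{LinkUp}).
∂π/∂p_{NetOne} = 223 − 8p_{NetOne} + p_{LinkUp} = 0 ⇒ p_{NetOne} = 27.875 + 0.125p_{LinkUp}.
At p_{LinkUp} = 1: p_{NetOne} = 27.875 + 0.125·1 = 28.

28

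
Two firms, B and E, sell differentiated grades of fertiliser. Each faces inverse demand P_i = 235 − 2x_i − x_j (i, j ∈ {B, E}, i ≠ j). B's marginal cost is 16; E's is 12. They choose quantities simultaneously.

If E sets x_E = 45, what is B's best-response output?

Firm B's profit: π = x_B(235 − 2x_B − x_E) − 16x_B.
∂π/∂x_B = 219 − 4x_B − x_E = 0 ⇒ x_B = 54.75 − 0.25x_E.
At x_E = 45: x_B = 54.75 − 0.25·45 = 43.5.

43.5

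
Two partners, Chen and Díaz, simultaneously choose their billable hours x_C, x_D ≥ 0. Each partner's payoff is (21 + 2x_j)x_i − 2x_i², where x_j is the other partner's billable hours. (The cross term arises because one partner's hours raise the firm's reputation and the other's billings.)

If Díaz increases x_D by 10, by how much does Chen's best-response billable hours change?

Chen's payoff is (21 + 2x_D)x_C − 2x_C².
∂π/∂x_C = 21 + 2x_D − 4x_C = 0, so x_C = 5.25 + 0.5x_D.
The reaction-function slope is 0.5, so a 10-unit rise in x_D moves x_C by 0.5 × 10 = 5. Chen's best response rises — the actions are strategic complements.

5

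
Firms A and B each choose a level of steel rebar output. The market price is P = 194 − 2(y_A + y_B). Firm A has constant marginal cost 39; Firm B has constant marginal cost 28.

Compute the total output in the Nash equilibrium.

53.5

Firm A's profit: π = y_A(194 − 2(y_A + y_B)) − 39y_A.
∂π/∂y_A = 155 − 4y_A − 2y_B = 0, so y_A = 38.75 − 0.5y_B.
By the same steps for B: y_B = 41.5 − 0.5y_A.
Plugging y_B into A's best response: y_A = 38.75 − 0.5(41.5 − 0.5y_A) ⇒ 0.75y_A = 18, so y_A = 24.
Then y_B = 41.5 − 0.5·24 = 29.5.
Total output: 24 + 29.5 = 53.5.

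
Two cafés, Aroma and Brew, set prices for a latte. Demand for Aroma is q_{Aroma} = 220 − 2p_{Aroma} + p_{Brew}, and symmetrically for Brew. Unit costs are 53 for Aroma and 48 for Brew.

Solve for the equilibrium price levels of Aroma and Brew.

108, 106

Aroma's profit: π = (p_{Aroma} − 53)(220 − 2p_{Aroma} + p_{Brew}).
∂π/∂p_{Aroma} = 326 − 4p_{Aroma} + p_{Brew} = 0 ⇒ p_{Aroma} = 81.5 + 0.25p_{Brew}.
Similarly p_{Brew} = 79 + 0.25p_{Aroma}.
Substituting the second reaction function into the first: p_{Aroma} = 81.5 + 0.25(79 + 0.25p_{Aroma}), which gives 0.9375p_{Aroma} = 101.25 ⇒ p_{Aroma} = 108.
Then p_{Brew} = 79 + 0.25·108 = 106.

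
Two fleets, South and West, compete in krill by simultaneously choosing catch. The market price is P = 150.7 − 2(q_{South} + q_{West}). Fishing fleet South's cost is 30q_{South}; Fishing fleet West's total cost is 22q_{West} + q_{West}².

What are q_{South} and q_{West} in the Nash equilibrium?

23.34, 13.67

Fishing fleet South's profit: π = q_{South}(150.7 − 2(q_{South} + q_{West})) − 30q_{South}.
∂π/∂q_{South} = 120.7 − 4q_{South} − 2q_{West} = 0, so q_{South} = 30.175 − 0.5q_{West}.
For West: ∂π/∂q_{West} = 128.7 − 6q_{West} − 2q_{South} = 0 ⇒ q_{West} = 21.45 − (1/3)q_{South}.
Solving the two reaction functions simultaneously: (1 − (−0.5)(−1/3))q_{South} = 30.175 − 0.5·21.45, so (5/6)q_{South} = 19.45 and q_{South} = 23.34.
Then q_{West} = 21.45 − (1/3)·23.34 = 13.67.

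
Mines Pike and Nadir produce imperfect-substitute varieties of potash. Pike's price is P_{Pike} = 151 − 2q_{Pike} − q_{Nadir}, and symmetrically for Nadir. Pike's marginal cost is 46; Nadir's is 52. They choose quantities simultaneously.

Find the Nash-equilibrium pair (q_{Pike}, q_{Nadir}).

Mine Pike's profit: π = q_{Pike}(151 − 2q_{Pike} − q_{Nadir}) − 46q_{Pike}.
∂π/∂q_{Pike} = 105 − 4q_{Pike} − q_{Nadir} = 0 ⇒ q_{Pike} = 26.25 − 0.25q_{Nadir}.
Similarly q_{Nadir} = 24.75 − 0.25q_{Pike}.
Solving the two reaction functions simultaneously: (1 − (−0.25)(−0.25))q_{Pike} = 26.25 − 0.25·24.75, so 0.9375q_{Pike} = 20.0625 and q_{Pike} = 21.4.
Then q_{Nadir} = 24.75 − 0.25·21.4 = 19.4.

21.4, 19.4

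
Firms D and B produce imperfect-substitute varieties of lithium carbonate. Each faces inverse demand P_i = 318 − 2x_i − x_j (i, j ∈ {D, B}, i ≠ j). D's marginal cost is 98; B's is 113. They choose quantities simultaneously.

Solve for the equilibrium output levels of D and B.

Firm D's profit: π = x_D(318 − 2x_D − x_B) − 98x_D.
∂π/∂x_D = 220 − 4x_D − x_B = 0 ⇒ x_D = 55 − 0.25x_B.
Similarly x_B = 51.25 − 0.25x_D.
Substituting the second reaction function into the first: x_D = 55 − 0.25(51.25 − 0.25x_D), which gives 0.9375x_D = 42.1875 ⇒ x_D = 45.
Then x_B = 51.25 − 0.25·45 = 40.

45, 40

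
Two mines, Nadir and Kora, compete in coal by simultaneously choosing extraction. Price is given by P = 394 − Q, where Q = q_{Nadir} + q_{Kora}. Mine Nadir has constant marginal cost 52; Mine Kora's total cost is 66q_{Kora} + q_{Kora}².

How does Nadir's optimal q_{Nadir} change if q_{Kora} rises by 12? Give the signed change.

-6

Mine Nadir's profit: π = q_{Nadir}(394 − (q_{Nadir} + q_{Kora})) − 52q_{Nadir}.
∂π/∂q_{Nadir} = 342 − 2q_{Nadir} − q_{Kora} = 0, so q_{Nadir} = 171 − 0.5q_{Kora}.
The reaction-function slope is −0.5, so a 12-unit rise in q_{Kora} moves q_{Nadir} by −0.5 × 12 = −6. Nadir's best response falls — the actions are strategic substitutes.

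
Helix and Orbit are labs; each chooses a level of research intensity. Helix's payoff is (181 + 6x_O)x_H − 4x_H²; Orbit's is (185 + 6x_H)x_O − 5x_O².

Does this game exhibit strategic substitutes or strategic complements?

Expanding Helix's payoff: 181x_H + 6x_Ox_H − 4x_H².
∂π/∂x_H = 181 + 6x_O − 8x_H = 0, so x_H = 22.625 + 0.75x_O.
The best-response slope dx_H/dx_O = 0.75 > 0: the reaction function is upward-sloping, so the choices are strategic complements.

strategic complements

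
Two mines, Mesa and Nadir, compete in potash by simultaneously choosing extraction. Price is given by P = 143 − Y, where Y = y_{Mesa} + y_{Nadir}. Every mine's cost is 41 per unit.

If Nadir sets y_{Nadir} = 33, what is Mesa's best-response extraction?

34.5

Mine Mesa's profit: π = y_{Mesa}(143 − (y_{Mesa} + y_{Nadir})) − 41y_{Mesa}.
∂π/∂y_{Mesa} = 102 − 2y_{Mesa} − y_{Nadir} = 0, so y_{Mesa} = 51 − 0.5y_{Nadir}.
At y_{Nadir} = 33: y_{Mesa} = 51 − 0.5·33 = 34.5.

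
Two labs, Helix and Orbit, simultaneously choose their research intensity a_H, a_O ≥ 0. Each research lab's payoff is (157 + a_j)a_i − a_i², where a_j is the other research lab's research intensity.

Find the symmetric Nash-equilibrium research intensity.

157

Helix's payoff is (157 + a_O)a_H − a_H².
∂π/∂a_H = 157 + a_O − 2a_H = 0, so a_H = 78.5 + 0.5a_O.
The game is symmetric, so in equilibrium a_O = a_H: the reaction function gives 0.5a_H = 78.5, hence a_H = 157.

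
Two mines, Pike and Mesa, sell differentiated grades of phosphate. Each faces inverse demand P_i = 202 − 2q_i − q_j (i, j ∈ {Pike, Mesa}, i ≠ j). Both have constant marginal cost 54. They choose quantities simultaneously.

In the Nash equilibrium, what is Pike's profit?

1752.32

Mine Pike's profit: π = q_{Pike}(202 − 2q_{Pike} − q_{Mesa}) − 54q_{Pike}.
∂π/∂q_{Pike} = 148 − 4q_{Pike} − q_{Mesa} = 0 ⇒ q_{Pike} = 37 − 0.25q_{Mesa}.
Setting q_{Pike} = q_{Mesa} in the reaction function: q_{Pike} = 37 − 0.25q_{Pike}, so q_{Pike} = 37 / 1.25 = 29.6.
P_{Pike} = 202 − 2·29.6 − 29.6 = 113.2.
Profit = (113.2 − 54)·29.6 = 1752.32.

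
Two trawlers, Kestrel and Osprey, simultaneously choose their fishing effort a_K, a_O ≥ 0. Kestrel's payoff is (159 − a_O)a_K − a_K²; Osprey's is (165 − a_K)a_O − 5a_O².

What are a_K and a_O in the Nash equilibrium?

Expanding Kestrel's payoff: 159a_K − a_Oa_K − a_K².
∂π/∂a_K = 159 − a_O − 2a_K = 0, so a_K = 79.5 − 0.5a_O.
Likewise for Osprey: a_O = 16.5 − 0.1a_K.
Plugging a_O into Kestrel's best response: a_K = 79.5 − 0.5(16.5 − 0.1a_K) ⇒ 0.95a_K = 71.25, so a_K = 75.
Then a_O = 16.5 − 0.1·75 = 9.

75, 9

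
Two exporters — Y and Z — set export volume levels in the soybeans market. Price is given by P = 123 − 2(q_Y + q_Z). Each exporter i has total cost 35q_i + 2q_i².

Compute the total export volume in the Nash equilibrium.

17.6

Exporter Y's profit: π = q_Y(123 − 2(q_Y + q_Z)) − 35q_Y − 2q_Y².
∂π/∂q_Y = 88 − 8q_Y − 2q_Z = 0, so q_Y = 11 − 0.25q_Z.
By symmetry q_Z = q_Y; substituting into the reaction function, 1.25q_Y = 11 and q_Y = 8.8.
Total export volume: 8.8 + 8.8 = 17.6.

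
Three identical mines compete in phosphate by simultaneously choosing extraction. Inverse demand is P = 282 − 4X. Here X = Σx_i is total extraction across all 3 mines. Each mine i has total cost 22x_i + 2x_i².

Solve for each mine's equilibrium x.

13

A representative mine's profit is π_i = x_i(282 − 4X) − 22x_i − 2x_i², with X = x_i + Σ_{j≠i} x_j.
First-order condition: 260 − 12x_i − 4Σ_{j≠i} x_j = 0.
In a symmetric equilibrium every mine chooses the same x, so Σ_{j≠i} x_j = 2x. The condition becomes 260 − 20x = 0, giving x = 260/20 = 13.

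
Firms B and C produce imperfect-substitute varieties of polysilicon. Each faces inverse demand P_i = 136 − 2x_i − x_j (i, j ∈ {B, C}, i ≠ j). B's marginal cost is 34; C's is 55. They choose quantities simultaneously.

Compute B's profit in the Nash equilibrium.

Firm B's profit: π = x_B(136 − 2x_B − x_C) − 34x_B.
∂π/∂x_B = 102 − 4x_B − x_C = 0 ⇒ x_B = 25.5 − 0.25x_C.
Similarly x_C = 20.25 − 0.25x_B.
Solving the two reaction functions simultaneously: (1 − (−0.25)(−0.25))x_B = 25.5 − 0.25·20.25, so 0.9375x_B = 20.4375 and x_B = 21.8.
Then x_C = 20.25 − 0.25·21.8 = 14.8.
P_B = 136 − 2·21.8 − 14.8 = 77.6.
Profit = (77.6 − 34)·21.8 = 950.48.

950.48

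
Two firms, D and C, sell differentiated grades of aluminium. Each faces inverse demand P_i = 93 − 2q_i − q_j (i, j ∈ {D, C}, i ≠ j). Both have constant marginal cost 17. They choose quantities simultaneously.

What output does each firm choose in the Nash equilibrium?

15.2

Firm D's profit: π = q_D(93 − 2q_D − q_C) − 17q_D.
∂π/∂q_D = 76 − 4q_D − q_C = 0 ⇒ q_D = 19 − 0.25q_C.
The game is symmetric, so in equilibrium q_C = q_D: the reaction function gives 1.25q_D = 19, hence q_D = 15.2.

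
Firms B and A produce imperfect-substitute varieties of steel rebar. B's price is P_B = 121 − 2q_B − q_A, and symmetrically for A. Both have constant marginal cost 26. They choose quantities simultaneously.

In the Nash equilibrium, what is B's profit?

722

Firm B's profit: π = q_B(121 − 2q_B − q_A) − 26q_B.
∂π/∂q_B = 95 − 4q_B − q_A = 0 ⇒ q_B = 23.75 − 0.25q_A.
By symmetry q_A = q_B; substituting into the reaction function, 1.25q_B = 23.75 and q_B = 19.
P_B = 121 − 2·19 − 19 = 64.
Profit = (64 − 26)·19 = 722.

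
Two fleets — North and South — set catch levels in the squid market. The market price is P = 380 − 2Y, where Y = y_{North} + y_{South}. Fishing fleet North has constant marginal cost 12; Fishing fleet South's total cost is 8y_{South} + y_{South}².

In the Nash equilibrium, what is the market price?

Fishing fleet North's profit: π = y_{North}(380 − 2(y_{North} + y_{South})) − 12y_{North}.
∂π/∂y_{North} = 368 − 4y_{North} − 2y_{South} = 0, so y_{North} = 92 − 0.5y_{South}.
For South: ∂π/∂y_{South} = 372 − 6y_{South} − 2y_{North} = 0 ⇒ y_{South} = 62 − (1/3)y_{North}.
Plugging y_{South} into North's best response: y_{North} = 92 − 0.5(62 − (1/3)y_{North}) ⇒ (5/6)y_{North} = 61, so y_{North} = 73.2.
Then y_{South} = 62 − (1/3)·73.2 = 37.6.
Equilibrium price: P = 380 − 2·110.8 = 158.4.

158.4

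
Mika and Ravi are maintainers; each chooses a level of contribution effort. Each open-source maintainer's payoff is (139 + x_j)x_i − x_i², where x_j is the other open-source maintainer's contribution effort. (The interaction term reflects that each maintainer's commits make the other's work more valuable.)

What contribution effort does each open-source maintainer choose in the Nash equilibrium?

139

Mika's payoff is (139 + x_R)x_M − x_M².
∂π/∂x_M = 139 + x_R − 2x_M = 0, so x_M = 69.5 + 0.5x_R.
By symmetry x_R = x_M; substituting into the reaction function, 0.5x_M = 69.5 and x_M = 139.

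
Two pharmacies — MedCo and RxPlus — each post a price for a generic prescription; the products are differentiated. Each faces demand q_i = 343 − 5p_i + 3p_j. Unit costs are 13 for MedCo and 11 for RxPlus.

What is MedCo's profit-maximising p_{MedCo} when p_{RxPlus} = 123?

77.7

MedCo's profit: π = (p_{MedCo} − 13)(343 − 5p_{MedCo} + 3p_{RxPlus}).
∂π/∂p_{MedCo} = 408 − 10p_{MedCo} + 3p_{RxPlus} = 0 ⇒ p_{MedCo} = 40.8 + 0.3p_{RxPlus}.
At p_{RxPlus} = 123: p_{MedCo} = 40.8 + 0.3·123 = 77.7.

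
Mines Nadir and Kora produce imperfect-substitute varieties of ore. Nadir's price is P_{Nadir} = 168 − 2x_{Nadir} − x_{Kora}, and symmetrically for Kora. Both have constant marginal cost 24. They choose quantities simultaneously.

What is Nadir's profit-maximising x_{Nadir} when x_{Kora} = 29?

28.75

Mine Nadir's profit: π = x_{Nadir}(168 − 2x_{Nadir} − x_{Kora}) − 24x_{Nadir}.
∂π/∂x_{Nadir} = 144 − 4x_{Nadir} − x_{Kora} = 0 ⇒ x_{Nadir} = 36 − 0.25x_{Kora}.
At x_{Kora} = 29: x_{Nadir} = 36 − 0.25·29 = 28.75.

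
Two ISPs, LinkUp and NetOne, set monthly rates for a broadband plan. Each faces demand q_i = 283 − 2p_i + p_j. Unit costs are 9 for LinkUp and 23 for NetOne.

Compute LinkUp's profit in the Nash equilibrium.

LinkUp's profit: π = (p_{LinkUp} − 9)(283 − 2p_{LinkUp} + p_{NetOne}).
∂π/∂p_{LinkUp} = 301 − 4p_{LinkUp} + p_{NetOne} = 0 ⇒ p_{LinkUp} = 75.25 + 0.25p_{NetOne}.
Similarly p_{NetOne} = 82.25 + 0.25p_{LinkUp}.
Substituting the second reaction function into the first: p_{LinkUp} = 75.25 + 0.25(82.25 + 0.25p_{LinkUp}), which gives 0.9375p_{LinkUp} = 95.8125 ⇒ p_{LinkUp} = 102.2.
Then p_{NetOne} = 82.25 + 0.25·102.2 = 107.8.
q_{LinkUp} = 283 − 2·102.2 + 107.8 = 186.4.
Profit = (102.2 − 9)·186.4 = 17372.48.

17372.48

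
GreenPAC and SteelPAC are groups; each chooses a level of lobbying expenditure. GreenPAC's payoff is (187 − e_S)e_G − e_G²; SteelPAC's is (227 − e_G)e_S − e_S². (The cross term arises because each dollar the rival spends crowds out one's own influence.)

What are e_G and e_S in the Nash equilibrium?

49, 89

Expanding GreenPAC's payoff: 187e_G − e_Se_G − e_G².
∂π/∂e_G = 187 − e_S − 2e_G = 0, so e_G = 93.5 − 0.5e_S.
Likewise for SteelPAC: e_S = 113.5 − 0.5e_G.
Substituting the second reaction function into the first: e_G = 93.5 − 0.5(113.5 − 0.5e_G), which gives 0.75e_G = 36.75 ⇒ e_G = 49.
Then e_S = 113.5 − 0.5·49 = 89.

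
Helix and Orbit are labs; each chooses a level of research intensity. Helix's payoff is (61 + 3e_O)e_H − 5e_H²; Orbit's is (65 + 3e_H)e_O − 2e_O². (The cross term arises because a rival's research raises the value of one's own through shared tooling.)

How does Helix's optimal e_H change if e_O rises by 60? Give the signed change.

18

Expanding Helix's payoff: 61e_H + 3e_Oe_H − 5e_H².
∂π/∂e_H = 61 + 3e_O − 10e_H = 0, so e_H = 6.1 + 0.3e_O.
The reaction-function slope is 0.3, so a 60-unit rise in e_O moves e_H by 0.3 × 60 = 18. Helix's best response rises — the actions are strategic complements.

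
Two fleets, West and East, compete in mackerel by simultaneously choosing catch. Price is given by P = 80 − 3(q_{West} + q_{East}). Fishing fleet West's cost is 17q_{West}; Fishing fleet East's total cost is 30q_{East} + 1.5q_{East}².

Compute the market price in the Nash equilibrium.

Fishing fleet West's profit: π = q_{West}(80 − 3(q_{West} + q_{East})) − 17q_{West}.
∂π/∂q_{West} = 63 − 6q_{West} − 3q_{East} = 0, so q_{West} = 10.5 − 0.5q_{East}.
For East: ∂π/∂q_{East} = 50 − 9q_{East} − 3q_{West} = 0 ⇒ q_{East} = 50/9 − (1/3)q_{West}.
Solving the two reaction functions simultaneously: (1 − (−0.5)(−1/3))q_{West} = 10.5 − 0.5·(50/9), so (5/6)q_{West} = 139/18 and q_{West} = 139/15.
Then q_{East} = 50/9 − (1/3)·(139/15) = 37/15.
Equilibrium price: P = 80 − 3·(176/15) = 44.8.

44.8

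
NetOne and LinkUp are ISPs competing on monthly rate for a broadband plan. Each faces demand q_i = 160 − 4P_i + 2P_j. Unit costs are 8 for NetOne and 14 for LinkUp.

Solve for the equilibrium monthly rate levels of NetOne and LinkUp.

NetOne's profit: π = (P_{NetOne} − 8)(160 − 4P_{NetOne} + 2P_{LinkUp}).
∂π/∂P_{NetOne} = 192 − 8P_{NetOne} + 2P_{LinkUp} = 0 ⇒ P_{NetOne} = 24 + 0.25P_{LinkUp}.
Similarly P_{LinkUp} = 27 + 0.25P_{NetOne}.
Substituting the second reaction function into the first: P_{NetOne} = 24 + 0.25(27 + 0.25P_{NetOne}), which gives 0.9375P_{NetOne} = 30.75 ⇒ P_{NetOne} = 32.8.
Then P_{LinkUp} = 27 + 0.25·32.8 = 35.2.

32.8, 35.2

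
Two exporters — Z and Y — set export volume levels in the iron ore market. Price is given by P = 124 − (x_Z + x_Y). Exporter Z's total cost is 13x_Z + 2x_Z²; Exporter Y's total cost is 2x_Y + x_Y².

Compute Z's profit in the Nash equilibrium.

Exporter Z's profit: π = x_Z(124 − (x_Z + x_Y)) − 13x_Z − 2x_Z².
∂π/∂x_Z = 111 − 6x_Z − x_Y = 0, so x_Z = 18.5 − (1/6)x_Y.
For Y: ∂π/∂x_Y = 122 − 4x_Y − x_Z = 0 ⇒ x_Y = 30.5 − 0.25x_Z.
Solving the two reaction functions simultaneously: (1 − (−1/6)(−0.25))x_Z = 18.5 − (1/6)·30.5, so (23/24)x_Z = 161/12 and x_Z = 14.
Then x_Y = 30.5 − 0.25·14 = 27.
Price P = 124 − 41 = 83.
Z's profit: (83 − 13)·14 − 2(14)² = 588.

588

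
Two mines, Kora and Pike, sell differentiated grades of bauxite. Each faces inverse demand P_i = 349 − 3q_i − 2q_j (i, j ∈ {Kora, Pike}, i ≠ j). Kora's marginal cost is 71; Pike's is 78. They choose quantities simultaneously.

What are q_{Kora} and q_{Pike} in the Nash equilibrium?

Mine Kora's profit: π = q_{Kora}(349 − 3q_{Kora} − 2q_{Pike}) − 71q_{Kora}.
∂π/∂q_{Kora} = 278 − 6q_{Kora} − 2q_{Pike} = 0 ⇒ q_{Kora} = 139/3 − (1/3)q_{Pike}.
Similarly q_{Pike} = 271/6 − (1/3)q_{Kora}.
Solving the two reaction functions simultaneously: (1 − (−1/3)(−1/3))q_{Kora} = 139/3 − (1/3)·(271/6), so (8/9)q_{Kora} = 563/18 and q_{Kora} = 35.1875.
Then q_{Pike} = 271/6 − (1/3)·35.1875 = 33.4375.

35.1875, 33.4375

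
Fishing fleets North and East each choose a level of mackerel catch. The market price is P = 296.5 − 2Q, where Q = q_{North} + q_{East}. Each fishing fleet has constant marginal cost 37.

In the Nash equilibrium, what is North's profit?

3741.125

Fishing fleet North's profit: π = q_{North}(296.5 − 2(q_{North} + q_{East})) − 37q_{North}.
∂π/∂q_{North} = 259.5 − 4q_{North} − 2q_{East} = 0, so q_{North} = 64.875 − 0.5q_{East}.
By symmetry q_{East} = q_{North}; substituting into the reaction function, 1.5q_{North} = 64.875 and q_{North} = 43.25.
Price P = 296.5 − 2·86.5 = 123.5.
North's profit: (123.5 − 37)·43.25 = 3741.125.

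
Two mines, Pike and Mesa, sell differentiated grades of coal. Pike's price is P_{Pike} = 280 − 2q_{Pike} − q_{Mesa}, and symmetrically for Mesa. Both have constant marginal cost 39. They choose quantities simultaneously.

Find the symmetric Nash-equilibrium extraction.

48.2

Mine Pike's profit: π = q_{Pike}(280 − 2q_{Pike} − q_{Mesa}) − 39q_{Pike}.
∂π/∂q_{Pike} = 241 − 4q_{Pike} − q_{Mesa} = 0 ⇒ q_{Pike} = 60.25 − 0.25q_{Mesa}.
The game is symmetric, so in equilibrium q_{Mesa} = q_{Pike}: the reaction function gives 1.25q_{Pike} = 60.25, hence q_{Pike} = 48.2.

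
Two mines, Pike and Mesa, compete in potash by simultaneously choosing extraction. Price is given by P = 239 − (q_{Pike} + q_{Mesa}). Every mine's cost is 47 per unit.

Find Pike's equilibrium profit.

4096

Mine Pike's profit: π = q_{Pike}(239 − (q_{Pike} + q_{Mesa})) − 47q_{Pike}.
∂π/∂q_{Pike} = 192 − 2q_{Pike} − q_{Mesa} = 0, so q_{Pike} = 96 − 0.5q_{Mesa}.
The game is symmetric, so in equilibrium q_{Mesa} = q_{Pike}: the reaction function gives 1.5q_{Pike} = 96, hence q_{Pike} = 64.
Price P = 239 − 128 = 111.
Pike's profit: (111 − 47)·64 = 4096.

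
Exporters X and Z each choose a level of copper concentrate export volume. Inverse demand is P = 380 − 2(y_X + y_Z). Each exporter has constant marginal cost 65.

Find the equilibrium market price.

170

Exporter X's profit: π = y_X(380 − 2(y_X + y_Z)) − 65y_X.
∂π/∂y_X = 315 − 4y_X − 2y_Z = 0, so y_X = 78.75 − 0.5y_Z.
Setting y_X = y_Z in the reaction function: y_X = 78.75 − 0.5y_X, so y_X = 78.75 / 1.5 = 52.5.
Equilibrium price: P = 380 − 2·105 = 170.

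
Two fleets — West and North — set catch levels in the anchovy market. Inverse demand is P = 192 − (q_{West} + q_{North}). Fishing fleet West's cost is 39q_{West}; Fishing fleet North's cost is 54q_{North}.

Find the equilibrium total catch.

Fishing fleet West's profit: π = q_{West}(192 − (q_{West} + q_{North})) − 39q_{West}.
∂π/∂q_{West} = 153 − 2q_{West} − q_{North} = 0, so q_{West} = 76.5 − 0.5q_{North}.
By the same steps for North: q_{North} = 69 − 0.5q_{West}.
Solving the two reaction functions simultaneously: (1 − (−0.5)(−0.5))q_{West} = 76.5 − 0.5·69, so 0.75q_{West} = 42 and q_{West} = 56.
Then q_{North} = 69 − 0.5·56 = 41.
Total catch: 56 + 41 = 97.

97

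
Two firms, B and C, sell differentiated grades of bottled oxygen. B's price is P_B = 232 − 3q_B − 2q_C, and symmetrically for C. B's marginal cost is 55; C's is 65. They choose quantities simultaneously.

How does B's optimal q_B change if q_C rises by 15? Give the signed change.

Firm B's profit: π = q_B(232 − 3q_B − 2q_C) − 55q_B.
∂π/∂q_B = 177 − 6q_B − 2q_C = 0 ⇒ q_B = 29.5 − (1/3)q_C.
The reaction-function slope is −1/3, so a 15-unit rise in q_C moves q_B by −1/3 × 15 = −5. B's best response falls — the actions are strategic substitutes.

-5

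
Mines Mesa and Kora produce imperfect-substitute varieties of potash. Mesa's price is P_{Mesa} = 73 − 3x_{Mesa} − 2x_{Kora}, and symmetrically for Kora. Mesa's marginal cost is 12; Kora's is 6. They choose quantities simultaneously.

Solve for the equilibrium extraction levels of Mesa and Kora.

7.25, 8.75

Mine Mesa's profit: π = x_{Mesa}(73 − 3x_{Mesa} − 2x_{Kora}) − 12x_{Mesa}.
∂π/∂x_{Mesa} = 61 − 6x_{Mesa} − 2x_{Kora} = 0 ⇒ x_{Mesa} = 61/6 − (1/3)x_{Kora}.
Similarly x_{Kora} = 67/6 − (1/3)x_{Mesa}.
Plugging x_{Kora} into Mesa's best response: x_{Mesa} = 61/6 − (1/3)(67/6 − (1/3)x_{Mesa}) ⇒ (8/9)x_{Mesa} = 58/9, so x_{Mesa} = 7.25.
Then x_{Kora} = 67/6 − (1/3)·7.25 = 8.75.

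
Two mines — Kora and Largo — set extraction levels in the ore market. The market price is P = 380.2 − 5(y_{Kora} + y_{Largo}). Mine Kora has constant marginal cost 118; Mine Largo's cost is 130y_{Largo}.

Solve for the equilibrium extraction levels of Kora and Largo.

18.28, 15.88

Mine Kora's profit: π = y_{Kora}(380.2 − 5(y_{Kora} + y_{Largo})) − 118y_{Kora}.
∂π/∂y_{Kora} = 262.2 − 10y_{Kora} − 5y_{Largo} = 0, so y_{Kora} = 26.22 − 0.5y_{Largo}.
By the same steps for Largo: y_{Largo} = 25.02 − 0.5y_{Kora}.
Substituting the second reaction function into the first: y_{Kora} = 26.22 − 0.5(25.02 − 0.5y_{Kora}), which gives 0.75y_{Kora} = 13.71 ⇒ y_{Kora} = 18.28.
Then y_{Largo} = 25.02 − 0.5·18.28 = 15.88.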